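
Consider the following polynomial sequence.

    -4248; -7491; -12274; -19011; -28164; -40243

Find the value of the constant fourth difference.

D1: -3243, -4783, -6737, -9153, -12079
D2: -1540, -1954, -2416, -2926
D3: -414, -462, -510
D4: -48, -48

-48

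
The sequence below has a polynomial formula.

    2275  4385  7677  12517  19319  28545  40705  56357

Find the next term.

Δ: 2110 , 3292 , 4840 , 6802 , 9226 , 12160 , 15652
Δ²: 1182 , 1548 , 1962 , 2424 , 2934 , 3492
Δ³: 366 , 414 , 462 , 510 , 558
Δ⁴: 48 , 48 , 48 , 48
Fourth differences constant at 48.
558 + 48 = 606;  3492 + 606 = 4098;  15652 + 4098 = 19750;  56357 + 19750 = 76107

76107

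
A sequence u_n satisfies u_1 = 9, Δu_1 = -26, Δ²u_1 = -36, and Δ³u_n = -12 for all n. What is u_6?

-601

Build the table forward from the leading diagonal:
Δ³: -12, -12, -12, -12, -12, -12
Δ²: -36, -48, -60, -72, -84, -96
Δ: -26, -62, -110, -170, -242, -326
u: 9, -17, -79, -189, -359, -601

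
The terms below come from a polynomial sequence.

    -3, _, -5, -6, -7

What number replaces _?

Using the last 3 terms:
First differences: -1  -1
Constant first difference = -1.
Extend backward: -5 + 1 = -4

-4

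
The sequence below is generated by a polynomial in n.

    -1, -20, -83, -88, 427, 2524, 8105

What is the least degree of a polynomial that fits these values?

D1: -19, -63, -5, 515, 2097, 5581
D2: -44, 58, 520, 1582, 3484
D3: 102, 462, 1062, 1902
D4: 360, 600, 840
D5: 240, 240
The fifth differences are constant, so the polynomial has degree 5.

5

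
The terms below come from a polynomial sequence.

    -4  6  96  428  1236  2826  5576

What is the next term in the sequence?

9936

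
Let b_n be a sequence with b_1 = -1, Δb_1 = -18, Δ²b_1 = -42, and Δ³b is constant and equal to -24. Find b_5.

-421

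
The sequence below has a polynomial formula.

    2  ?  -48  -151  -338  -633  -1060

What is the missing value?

Using the last 5 terms:
-103  -187  -295  -427
-84  -108  -132
-24  -24
Constant third difference = -24.
Extend backward: -84 + 24 = -60;  -103 + 60 = -43;  -48 + 43 = -5

-5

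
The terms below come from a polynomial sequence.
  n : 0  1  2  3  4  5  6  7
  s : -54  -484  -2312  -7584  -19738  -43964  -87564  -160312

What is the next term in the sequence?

-430, -1828, -5272, -12154, -24226, -43600, -72748
-1398, -3444, -6882, -12072, -19374, -29148
-2046, -3438, -5190, -7302, -9774
-1392, -1752, -2112, -2472
-360, -360, -360
Constant fifth difference = -360, so extend:
-2472 − 360 = -2832;  -9774 − 2832 = -12606;  -29148 − 12606 = -41754;  -72748 − 41754 = -114502;  -160312 − 114502 = -274814

-274814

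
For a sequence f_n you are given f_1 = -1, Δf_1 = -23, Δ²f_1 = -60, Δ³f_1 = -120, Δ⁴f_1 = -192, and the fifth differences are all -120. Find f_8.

-14862

Build the table forward from the leading diagonal:
Fifth differences: -120, -120, -120, -120, -120, -120, -120, -120
Fourth differences: -192, -312, -432, -552, -672, -792, -912, -1032
Third differences: -120, -312, -624, -1056, -1608, -2280, -3072, -3984
Second differences: -60, -180, -492, -1116, -2172, -3780, -6060, -9132
First differences: -23, -83, -263, -755, -1871, -4043, -7823, -13883
f: -1, -24, -107, -370, -1125, -2996, -7039, -14862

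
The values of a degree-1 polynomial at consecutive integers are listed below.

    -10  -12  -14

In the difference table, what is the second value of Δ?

-2

First differences: -2, -2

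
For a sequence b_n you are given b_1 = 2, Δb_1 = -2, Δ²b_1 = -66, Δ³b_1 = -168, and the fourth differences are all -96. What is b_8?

Build the table forward from the leading diagonal:
Δ⁴: -96  -96  -96  -96  -96  -96  -96  -96
Δ³: -168  -264  -360  -456  -552  -648  -744  -840
Δ²: -66  -234  -498  -858  -1314  -1866  -2514  -3258
Δ: -2  -68  -302  -800  -1658  -2972  -4838  -7352
b: 2  0  -68  -370  -1170  -2828  -5800  -10638

-10638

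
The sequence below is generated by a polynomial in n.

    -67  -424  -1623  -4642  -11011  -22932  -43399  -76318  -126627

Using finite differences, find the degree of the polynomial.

5

First differences: -357, -1199, -3019, -6369, -11921, -20467, -32919, -50309
Second differences: -842, -1820, -3350, -5552, -8546, -12452, -17390
Third differences: -978, -1530, -2202, -2994, -3906, -4938
Fourth differences: -552, -672, -792, -912, -1032
Fifth differences: -120, -120, -120, -120
The fifth differences are constant, so the polynomial has degree 5.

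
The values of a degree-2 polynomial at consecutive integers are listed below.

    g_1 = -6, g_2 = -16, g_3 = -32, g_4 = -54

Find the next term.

D1: -10 , -16 , -22
D2: -6 , -6
Second differences constant at -6.
-22 − 6 = -28;  -54 − 28 = -82

-82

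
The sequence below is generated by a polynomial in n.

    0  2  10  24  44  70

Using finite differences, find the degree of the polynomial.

2

First differences: 2, 8, 14, 20, 26
Second differences: 6, 6, 6, 6
The second differences are constant, so the polynomial has degree 2.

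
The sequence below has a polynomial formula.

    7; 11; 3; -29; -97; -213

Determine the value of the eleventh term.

-1933

4 , -8 , -32 , -68 , -116
-12 , -24 , -36 , -48
-12 , -12 , -12
The third differences are constant (-12).
-48 − 12 = -60;  -116 − 60 = -176;  -213 − 176 = -389
-60 − 12 = -72;  -176 − 72 = -248;  -389 − 248 = -637
-72 − 12 = -84;  -248 − 84 = -332;  -637 − 332 = -969
-84 − 12 = -96;  -332 − 96 = -428;  -969 − 428 = -1397
-96 − 12 = -108;  -428 − 108 = -536;  -1397 − 536 = -1933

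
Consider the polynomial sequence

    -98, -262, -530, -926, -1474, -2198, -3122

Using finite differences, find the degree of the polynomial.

3

First differences: -164, -268, -396, -548, -724, -924
Second differences: -104, -128, -152, -176, -200
Third differences: -24, -24, -24, -24
The third differences are constant, so the polynomial has degree 3.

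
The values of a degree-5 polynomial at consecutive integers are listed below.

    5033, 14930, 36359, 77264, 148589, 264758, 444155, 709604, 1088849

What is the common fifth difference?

480

Δ: 9897, 21429, 40905, 71325, 116169, 179397, 265449, 379245
Δ²: 11532, 19476, 30420, 44844, 63228, 86052, 113796
Δ³: 7944, 10944, 14424, 18384, 22824, 27744
Δ⁴: 3000, 3480, 3960, 4440, 4920
Δ⁵: 480, 480, 480, 480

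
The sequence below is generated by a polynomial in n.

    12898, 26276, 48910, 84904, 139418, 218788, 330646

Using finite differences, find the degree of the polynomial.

5

13378, 22634, 35994, 54514, 79370, 111858
9256, 13360, 18520, 24856, 32488
4104, 5160, 6336, 7632
1056, 1176, 1296
120, 120
The fifth differences are constant, so the polynomial has degree 5.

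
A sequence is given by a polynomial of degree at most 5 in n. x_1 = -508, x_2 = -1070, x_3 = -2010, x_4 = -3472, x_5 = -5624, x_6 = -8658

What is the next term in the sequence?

-562, -940, -1462, -2152, -3034
-378, -522, -690, -882
-144, -168, -192
-24, -24
The fourth differences are constant (-24).
-192 − 24 = -216;  -882 − 216 = -1098;  -3034 − 1098 = -4132;  -8658 − 4132 = -12790

-12790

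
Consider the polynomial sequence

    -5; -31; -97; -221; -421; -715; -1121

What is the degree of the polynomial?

3

First differences: -26, -66, -124, -200, -294, -406
Second differences: -40, -58, -76, -94, -112
Third differences: -18, -18, -18, -18
The third differences are constant, so the polynomial has degree 3.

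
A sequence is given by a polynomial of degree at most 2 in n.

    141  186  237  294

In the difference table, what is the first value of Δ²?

D1: 45, 51, 57
D2: 6, 6

6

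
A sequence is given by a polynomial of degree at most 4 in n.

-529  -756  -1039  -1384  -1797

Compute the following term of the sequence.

-2284

First differences: -227, -283, -345, -413
Second differences: -56, -62, -68
Third differences: -6, -6
Constant third difference = -6, so extend:
-68 − 6 = -74;  -413 − 74 = -487;  -1797 − 487 = -2284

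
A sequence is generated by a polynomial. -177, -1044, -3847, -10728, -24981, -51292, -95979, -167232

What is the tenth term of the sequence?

First differences: -867 , -2803 , -6881 , -14253 , -26311 , -44687 , -71253
Second differences: -1936 , -4078 , -7372 , -12058 , -18376 , -26566
Third differences: -2142 , -3294 , -4686 , -6318 , -8190
Fourth differences: -1152 , -1392 , -1632 , -1872
Fifth differences: -240 , -240 , -240
Fifth differences constant at -240.
-1872 − 240 = -2112;  -8190 − 2112 = -10302;  -26566 − 10302 = -36868;  -71253 − 36868 = -108121;  -167232 − 108121 = -275353
-2112 − 240 = -2352;  -10302 − 2352 = -12654;  -36868 − 12654 = -49522;  -108121 − 49522 = -157643;  -275353 − 157643 = -432996

-432996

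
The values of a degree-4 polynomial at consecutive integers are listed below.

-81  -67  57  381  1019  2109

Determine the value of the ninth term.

9831

First differences: 14 , 124 , 324 , 638 , 1090
Second differences: 110 , 200 , 314 , 452
Third differences: 90 , 114 , 138
Fourth differences: 24 , 24
Constant fourth difference = 24, so extend:
138 + 24 = 162;  452 + 162 = 614;  1090 + 614 = 1704;  2109 + 1704 = 3813
162 + 24 = 186;  614 + 186 = 800;  1704 + 800 = 2504;  3813 + 2504 = 6317
186 + 24 = 210;  800 + 210 = 1010;  2504 + 1010 = 3514;  6317 + 3514 = 9831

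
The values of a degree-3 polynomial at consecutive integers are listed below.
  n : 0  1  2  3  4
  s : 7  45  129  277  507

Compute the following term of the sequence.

First differences: 38 , 84 , 148 , 230
Second differences: 46 , 64 , 82
Third differences: 18 , 18
The third differences are constant (18).
82 + 18 = 100;  230 + 100 = 330;  507 + 330 = 837

837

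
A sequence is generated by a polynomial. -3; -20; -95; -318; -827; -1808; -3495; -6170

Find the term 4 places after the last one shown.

-34070

D1: -17  -75  -223  -509  -981  -1687  -2675
D2: -58  -148  -286  -472  -706  -988
D3: -90  -138  -186  -234  -282
D4: -48  -48  -48  -48
Constant fourth difference = -48, so extend:
-282 − 48 = -330;  -988 − 330 = -1318;  -2675 − 1318 = -3993;  -6170 − 3993 = -10163
-330 − 48 = -378;  -1318 − 378 = -1696;  -3993 − 1696 = -5689;  -10163 − 5689 = -15852
-378 − 48 = -426;  -1696 − 426 = -2122;  -5689 − 2122 = -7811;  -15852 − 7811 = -23663
-426 − 48 = -474;  -2122 − 474 = -2596;  -7811 − 2596 = -10407;  -23663 − 10407 = -34070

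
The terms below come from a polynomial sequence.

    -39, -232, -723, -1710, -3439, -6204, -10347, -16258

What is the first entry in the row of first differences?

-193

D1: -193, -491, -987, -1729, -2765, -4143, -5911
D2: -298, -496, -742, -1036, -1378, -1768
D3: -198, -246, -294, -342, -390
D4: -48, -48, -48, -48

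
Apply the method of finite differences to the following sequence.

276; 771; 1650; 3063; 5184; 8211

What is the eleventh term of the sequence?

Δ: 495 , 879 , 1413 , 2121 , 3027
Δ²: 384 , 534 , 708 , 906
Δ³: 150 , 174 , 198
Δ⁴: 24 , 24
Fourth differences constant at 24.
198 + 24 = 222;  906 + 222 = 1128;  3027 + 1128 = 4155;  8211 + 4155 = 12366
222 + 24 = 246;  1128 + 246 = 1374;  4155 + 1374 = 5529;  12366 + 5529 = 17895
246 + 24 = 270;  1374 + 270 = 1644;  5529 + 1644 = 7173;  17895 + 7173 = 25068
270 + 24 = 294;  1644 + 294 = 1938;  7173 + 1938 = 9111;  25068 + 9111 = 34179
294 + 24 = 318;  1938 + 318 = 2256;  9111 + 2256 = 11367;  34179 + 11367 = 45546

45546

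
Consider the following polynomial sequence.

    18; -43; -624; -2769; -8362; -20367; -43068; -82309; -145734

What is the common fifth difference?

First differences: -61, -581, -2145, -5593, -12005, -22701, -39241, -63425
Second differences: -520, -1564, -3448, -6412, -10696, -16540, -24184
Third differences: -1044, -1884, -2964, -4284, -5844, -7644
Fourth differences: -840, -1080, -1320, -1560, -1800
Fifth differences: -240, -240, -240, -240

-240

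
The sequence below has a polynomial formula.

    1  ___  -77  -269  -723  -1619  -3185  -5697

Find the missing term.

-15

Using the last 6 terms:
-192  -454  -896  -1566  -2512
-262  -442  -670  -946
-180  -228  -276
-48  -48
Constant fourth difference = -48.
Extend backward: -180 + 48 = -132;  -262 + 132 = -130;  -192 + 130 = -62;  -77 + 62 = -15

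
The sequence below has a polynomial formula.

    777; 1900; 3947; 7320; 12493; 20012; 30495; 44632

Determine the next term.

63185

D1: 1123, 2047, 3373, 5173, 7519, 10483, 14137
D2: 924, 1326, 1800, 2346, 2964, 3654
D3: 402, 474, 546, 618, 690
D4: 72, 72, 72, 72
Constant fourth difference = 72, so extend:
690 + 72 = 762;  3654 + 762 = 4416;  14137 + 4416 = 18553;  44632 + 18553 = 63185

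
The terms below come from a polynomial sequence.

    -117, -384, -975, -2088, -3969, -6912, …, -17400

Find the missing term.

-11259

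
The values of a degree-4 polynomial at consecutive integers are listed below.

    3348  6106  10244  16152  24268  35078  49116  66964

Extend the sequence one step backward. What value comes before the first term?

2758, 4138, 5908, 8116, 10810, 14038, 17848
1380, 1770, 2208, 2694, 3228, 3810
390, 438, 486, 534, 582
48, 48, 48, 48
The fourth differences are constant at 48.
Work back: 390 − 48 = 342;  1380 − 342 = 1038;  2758 − 1038 = 1720;  3348 − 1720 = 1628

1628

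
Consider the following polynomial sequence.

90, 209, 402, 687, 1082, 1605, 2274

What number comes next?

119, 193, 285, 395, 523, 669
74, 92, 110, 128, 146
18, 18, 18, 18
The third differences are constant (18).
146 + 18 = 164;  669 + 164 = 833;  2274 + 833 = 3107

3107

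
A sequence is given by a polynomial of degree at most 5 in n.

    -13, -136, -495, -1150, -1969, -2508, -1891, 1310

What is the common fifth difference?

D1: -123, -359, -655, -819, -539, 617, 3201
D2: -236, -296, -164, 280, 1156, 2584
D3: -60, 132, 444, 876, 1428
D4: 192, 312, 432, 552
D5: 120, 120, 120

120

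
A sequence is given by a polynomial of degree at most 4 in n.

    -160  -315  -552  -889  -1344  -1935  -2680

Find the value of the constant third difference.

-18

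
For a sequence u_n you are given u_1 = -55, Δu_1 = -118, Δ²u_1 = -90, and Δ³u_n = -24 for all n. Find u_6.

Build the table forward from the leading diagonal:
Δ³: -24, -24, -24, -24, -24, -24
Δ²: -90, -114, -138, -162, -186, -210
Δ: -118, -208, -322, -460, -622, -808
u: -55, -173, -381, -703, -1163, -1785

-1785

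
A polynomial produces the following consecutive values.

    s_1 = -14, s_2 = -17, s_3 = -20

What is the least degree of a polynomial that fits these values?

1

-3, -3
The first differences are constant, so the polynomial has degree 1.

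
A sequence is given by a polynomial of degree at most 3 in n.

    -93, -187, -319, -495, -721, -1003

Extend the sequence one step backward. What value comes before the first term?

D1: -94  -132  -176  -226  -282
D2: -38  -44  -50  -56
D3: -6  -6  -6
The third differences are constant at -6.
Work back: -38 + 6 = -32;  -94 + 32 = -62;  -93 + 62 = -31

-31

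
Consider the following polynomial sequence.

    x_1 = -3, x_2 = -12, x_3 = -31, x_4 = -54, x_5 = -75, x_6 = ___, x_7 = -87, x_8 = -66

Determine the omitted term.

Using the first 5 terms:
-9  -19  -23  -21
-10  -4  2
6  6
Constant third difference = 6.
Extend forward: 2 + 6 = 8;  -21 + 8 = -13;  -75 − 13 = -88

-88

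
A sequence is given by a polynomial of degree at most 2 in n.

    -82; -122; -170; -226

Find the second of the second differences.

First differences: -40, -48, -56
Second differences: -8, -8

-8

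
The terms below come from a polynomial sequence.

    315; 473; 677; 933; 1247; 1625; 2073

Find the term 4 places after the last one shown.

158, 204, 256, 314, 378, 448
46, 52, 58, 64, 70
6, 6, 6, 6
Constant third difference = 6, so extend:
70 + 6 = 76;  448 + 76 = 524;  2073 + 524 = 2597
76 + 6 = 82;  524 + 82 = 606;  2597 + 606 = 3203
82 + 6 = 88;  606 + 88 = 694;  3203 + 694 = 3897
88 + 6 = 94;  694 + 94 = 788;  3897 + 788 = 4685

4685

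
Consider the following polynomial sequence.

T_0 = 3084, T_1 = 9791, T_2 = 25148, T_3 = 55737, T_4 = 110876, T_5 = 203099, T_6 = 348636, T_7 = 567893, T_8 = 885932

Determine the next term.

1332951

D1: 6707, 15357, 30589, 55139, 92223, 145537, 219257, 318039
D2: 8650, 15232, 24550, 37084, 53314, 73720, 98782
D3: 6582, 9318, 12534, 16230, 20406, 25062
D4: 2736, 3216, 3696, 4176, 4656
D5: 480, 480, 480, 480
The fifth differences are constant (480).
4656 + 480 = 5136;  25062 + 5136 = 30198;  98782 + 30198 = 128980;  318039 + 128980 = 447019;  885932 + 447019 = 1332951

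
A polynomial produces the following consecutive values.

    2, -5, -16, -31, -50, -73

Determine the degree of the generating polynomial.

2

Δ: -7, -11, -15, -19, -23
Δ²: -4, -4, -4, -4
The second differences are constant, so the polynomial has degree 2.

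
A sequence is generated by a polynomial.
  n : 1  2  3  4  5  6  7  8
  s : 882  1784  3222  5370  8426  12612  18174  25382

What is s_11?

902  1438  2148  3056  4186  5562  7208
536  710  908  1130  1376  1646
174  198  222  246  270
24  24  24  24
Fourth differences constant at 24.
270 + 24 = 294;  1646 + 294 = 1940;  7208 + 1940 = 9148;  25382 + 9148 = 34530
294 + 24 = 318;  1940 + 318 = 2258;  9148 + 2258 = 11406;  34530 + 11406 = 45936
318 + 24 = 342;  2258 + 342 = 2600;  11406 + 2600 = 14006;  45936 + 14006 = 59942

59942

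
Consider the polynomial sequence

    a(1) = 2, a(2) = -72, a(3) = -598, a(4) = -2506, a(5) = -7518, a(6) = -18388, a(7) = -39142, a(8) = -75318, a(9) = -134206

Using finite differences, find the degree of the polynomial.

5

D1: -74, -526, -1908, -5012, -10870, -20754, -36176, -58888
D2: -452, -1382, -3104, -5858, -9884, -15422, -22712
D3: -930, -1722, -2754, -4026, -5538, -7290
D4: -792, -1032, -1272, -1512, -1752
D5: -240, -240, -240, -240
The fifth differences are constant, so the polynomial has degree 5.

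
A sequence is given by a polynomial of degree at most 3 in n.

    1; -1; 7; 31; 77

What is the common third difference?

6

First differences: -2, 8, 24, 46
Second differences: 10, 16, 22
Third differences: 6, 6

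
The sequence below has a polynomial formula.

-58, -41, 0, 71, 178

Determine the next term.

327

17, 41, 71, 107
24, 30, 36
6, 6
Third differences constant at 6.
36 + 6 = 42;  107 + 42 = 149;  178 + 149 = 327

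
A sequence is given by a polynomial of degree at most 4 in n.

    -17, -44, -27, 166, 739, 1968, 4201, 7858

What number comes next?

First differences: -27  17  193  573  1229  2233  3657
Second differences: 44  176  380  656  1004  1424
Third differences: 132  204  276  348  420
Fourth differences: 72  72  72  72
The fourth differences are constant (72).
420 + 72 = 492;  1424 + 492 = 1916;  3657 + 1916 = 5573;  7858 + 5573 = 13431

13431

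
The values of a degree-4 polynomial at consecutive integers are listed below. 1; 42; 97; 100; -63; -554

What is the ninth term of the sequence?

-6335

Δ: 41, 55, 3, -163, -491
Δ²: 14, -52, -166, -328
Δ³: -66, -114, -162
Δ⁴: -48, -48
The fourth differences are constant (-48).
-162 − 48 = -210;  -328 − 210 = -538;  -491 − 538 = -1029;  -554 − 1029 = -1583
-210 − 48 = -258;  -538 − 258 = -796;  -1029 − 796 = -1825;  -1583 − 1825 = -3408
-258 − 48 = -306;  -796 − 306 = -1102;  -1825 − 1102 = -2927;  -3408 − 2927 = -6335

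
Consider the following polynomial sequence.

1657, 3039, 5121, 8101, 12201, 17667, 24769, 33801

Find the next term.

45081

D1: 1382, 2082, 2980, 4100, 5466, 7102, 9032
D2: 700, 898, 1120, 1366, 1636, 1930
D3: 198, 222, 246, 270, 294
D4: 24, 24, 24, 24
Fourth differences constant at 24.
294 + 24 = 318;  1930 + 318 = 2248;  9032 + 2248 = 11280;  33801 + 11280 = 45081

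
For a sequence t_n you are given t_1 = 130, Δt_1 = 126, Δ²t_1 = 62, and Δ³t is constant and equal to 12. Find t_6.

Build the table forward from the leading diagonal:
D3: 12, 12, 12, 12, 12, 12
D2: 62, 74, 86, 98, 110, 122
D1: 126, 188, 262, 348, 446, 556
t: 130, 256, 444, 706, 1054, 1500

1500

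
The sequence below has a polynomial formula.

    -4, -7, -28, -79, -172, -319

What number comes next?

-3 , -21 , -51 , -93 , -147
-18 , -30 , -42 , -54
-12 , -12 , -12
Third differences constant at -12.
-54 − 12 = -66;  -147 − 66 = -213;  -319 − 213 = -532

-532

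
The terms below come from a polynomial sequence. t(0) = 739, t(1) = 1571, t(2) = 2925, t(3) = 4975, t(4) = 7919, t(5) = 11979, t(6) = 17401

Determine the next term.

24455

832 , 1354 , 2050 , 2944 , 4060 , 5422
522 , 696 , 894 , 1116 , 1362
174 , 198 , 222 , 246
24 , 24 , 24
Fourth differences constant at 24.
246 + 24 = 270;  1362 + 270 = 1632;  5422 + 1632 = 7054;  17401 + 7054 = 24455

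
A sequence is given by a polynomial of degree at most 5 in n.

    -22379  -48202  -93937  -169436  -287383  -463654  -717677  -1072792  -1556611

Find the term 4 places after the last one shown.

-5500847

Δ: -25823, -45735, -75499, -117947, -176271, -254023, -355115, -483819
Δ²: -19912, -29764, -42448, -58324, -77752, -101092, -128704
Δ³: -9852, -12684, -15876, -19428, -23340, -27612
Δ⁴: -2832, -3192, -3552, -3912, -4272
Δ⁵: -360, -360, -360, -360
The fifth differences are constant (-360).
-4272 − 360 = -4632;  -27612 − 4632 = -32244;  -128704 − 32244 = -160948;  -483819 − 160948 = -644767;  -1556611 − 644767 = -2201378
-4632 − 360 = -4992;  -32244 − 4992 = -37236;  -160948 − 37236 = -198184;  -644767 − 198184 = -842951;  -2201378 − 842951 = -3044329
-4992 − 360 = -5352;  -37236 − 5352 = -42588;  -198184 − 42588 = -240772;  -842951 − 240772 = -1083723;  -3044329 − 1083723 = -4128052
-5352 − 360 = -5712;  -42588 − 5712 = -48300;  -240772 − 48300 = -289072;  -1083723 − 289072 = -1372795;  -4128052 − 1372795 = -5500847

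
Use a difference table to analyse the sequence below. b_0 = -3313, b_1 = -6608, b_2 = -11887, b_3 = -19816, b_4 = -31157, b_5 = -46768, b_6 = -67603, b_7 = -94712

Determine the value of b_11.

-290248

-3295  -5279  -7929  -11341  -15611  -20835  -27109
-1984  -2650  -3412  -4270  -5224  -6274
-666  -762  -858  -954  -1050
-96  -96  -96  -96
Fourth differences constant at -96.
-1050 − 96 = -1146;  -6274 − 1146 = -7420;  -27109 − 7420 = -34529;  -94712 − 34529 = -129241
-1146 − 96 = -1242;  -7420 − 1242 = -8662;  -34529 − 8662 = -43191;  -129241 − 43191 = -172432
-1242 − 96 = -1338;  -8662 − 1338 = -10000;  -43191 − 10000 = -53191;  -172432 − 53191 = -225623
-1338 − 96 = -1434;  -10000 − 1434 = -11434;  -53191 − 11434 = -64625;  -225623 − 64625 = -290248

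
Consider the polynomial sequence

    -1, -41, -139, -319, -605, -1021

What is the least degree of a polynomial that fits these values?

First differences: -40, -98, -180, -286, -416
Second differences: -58, -82, -106, -130
Third differences: -24, -24, -24
The third differences are constant, so the polynomial has degree 3.

3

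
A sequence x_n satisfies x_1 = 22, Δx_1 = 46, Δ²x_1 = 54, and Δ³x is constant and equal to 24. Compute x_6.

1032

Build the table forward from the leading diagonal:
Δ³: 24  24  24  24  24  24
Δ²: 54  78  102  126  150  174
Δ: 46  100  178  280  406  556
x: 22  68  168  346  626  1032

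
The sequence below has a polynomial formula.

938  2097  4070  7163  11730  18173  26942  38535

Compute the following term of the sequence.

1159 , 1973 , 3093 , 4567 , 6443 , 8769 , 11593
814 , 1120 , 1474 , 1876 , 2326 , 2824
306 , 354 , 402 , 450 , 498
48 , 48 , 48 , 48
The fourth differences are constant (48).
498 + 48 = 546;  2824 + 546 = 3370;  11593 + 3370 = 14963;  38535 + 14963 = 53498

53498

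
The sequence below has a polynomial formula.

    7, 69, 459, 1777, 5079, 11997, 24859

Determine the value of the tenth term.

135349

62  390  1318  3302  6918  12862
328  928  1984  3616  5944
600  1056  1632  2328
456  576  696
120  120
The fifth differences are constant (120).
696 + 120 = 816;  2328 + 816 = 3144;  5944 + 3144 = 9088;  12862 + 9088 = 21950;  24859 + 21950 = 46809
816 + 120 = 936;  3144 + 936 = 4080;  9088 + 4080 = 13168;  21950 + 13168 = 35118;  46809 + 35118 = 81927
936 + 120 = 1056;  4080 + 1056 = 5136;  13168 + 5136 = 18304;  35118 + 18304 = 53422;  81927 + 53422 = 135349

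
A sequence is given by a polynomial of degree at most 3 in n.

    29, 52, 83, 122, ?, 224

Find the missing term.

Using the first 4 terms:
23, 31, 39
8, 8
Constant second difference = 8.
Extend forward: 39 + 8 = 47;  122 + 47 = 169

169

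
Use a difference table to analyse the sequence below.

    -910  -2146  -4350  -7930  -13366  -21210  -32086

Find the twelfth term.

First differences: -1236 , -2204 , -3580 , -5436 , -7844 , -10876
Second differences: -968 , -1376 , -1856 , -2408 , -3032
Third differences: -408 , -480 , -552 , -624
Fourth differences: -72 , -72 , -72
The fourth differences are constant (-72).
-624 − 72 = -696;  -3032 − 696 = -3728;  -10876 − 3728 = -14604;  -32086 − 14604 = -46690
-696 − 72 = -768;  -3728 − 768 = -4496;  -14604 − 4496 = -19100;  -46690 − 19100 = -65790
-768 − 72 = -840;  -4496 − 840 = -5336;  -19100 − 5336 = -24436;  -65790 − 24436 = -90226
-840 − 72 = -912;  -5336 − 912 = -6248;  -24436 − 6248 = -30684;  -90226 − 30684 = -120910
-912 − 72 = -984;  -6248 − 984 = -7232;  -30684 − 7232 = -37916;  -120910 − 37916 = -158826

-158826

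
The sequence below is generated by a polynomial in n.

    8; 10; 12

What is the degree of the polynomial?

2, 2
The first differences are constant, so the polynomial has degree 1.

1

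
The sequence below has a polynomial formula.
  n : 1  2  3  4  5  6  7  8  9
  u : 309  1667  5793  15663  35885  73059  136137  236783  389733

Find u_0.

First differences: 1358  4126  9870  20222  37174  63078  100646  152950
Second differences: 2768  5744  10352  16952  25904  37568  52304
Third differences: 2976  4608  6600  8952  11664  14736
Fourth differences: 1632  1992  2352  2712  3072
Fifth differences: 360  360  360  360
The fifth differences are constant at 360.
Work back: 1632 − 360 = 1272;  2976 − 1272 = 1704;  2768 − 1704 = 1064;  1358 − 1064 = 294;  309 − 294 = 15

15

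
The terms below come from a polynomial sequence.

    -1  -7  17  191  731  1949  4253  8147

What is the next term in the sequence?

D1: -6  24  174  540  1218  2304  3894
D2: 30  150  366  678  1086  1590
D3: 120  216  312  408  504
D4: 96  96  96  96
Constant fourth difference = 96, so extend:
504 + 96 = 600;  1590 + 600 = 2190;  3894 + 2190 = 6084;  8147 + 6084 = 14231

14231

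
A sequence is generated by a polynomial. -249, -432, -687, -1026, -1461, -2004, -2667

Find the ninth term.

D1: -183  -255  -339  -435  -543  -663
D2: -72  -84  -96  -108  -120
D3: -12  -12  -12  -12
Third differences constant at -12.
-120 − 12 = -132;  -663 − 132 = -795;  -2667 − 795 = -3462
-132 − 12 = -144;  -795 − 144 = -939;  -3462 − 939 = -4401

-4401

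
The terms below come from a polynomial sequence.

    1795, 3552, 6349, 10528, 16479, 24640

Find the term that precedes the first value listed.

784

Δ: 1757  2797  4179  5951  8161
Δ²: 1040  1382  1772  2210
Δ³: 342  390  438
Δ⁴: 48  48
The fourth differences are constant at 48.
Work back: 342 − 48 = 294;  1040 − 294 = 746;  1757 − 746 = 1011;  1795 − 1011 = 784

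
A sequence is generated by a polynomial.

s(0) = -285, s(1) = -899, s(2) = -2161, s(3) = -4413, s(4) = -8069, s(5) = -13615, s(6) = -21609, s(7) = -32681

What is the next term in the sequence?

Δ: -614, -1262, -2252, -3656, -5546, -7994, -11072
Δ²: -648, -990, -1404, -1890, -2448, -3078
Δ³: -342, -414, -486, -558, -630
Δ⁴: -72, -72, -72, -72
The fourth differences are constant (-72).
-630 − 72 = -702;  -3078 − 702 = -3780;  -11072 − 3780 = -14852;  -32681 − 14852 = -47533

-47533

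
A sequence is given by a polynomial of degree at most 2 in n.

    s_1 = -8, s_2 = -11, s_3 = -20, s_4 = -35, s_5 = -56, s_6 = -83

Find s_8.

Δ: -3, -9, -15, -21, -27
Δ²: -6, -6, -6, -6
The second differences are constant (-6).
-27 − 6 = -33;  -83 − 33 = -116
-33 − 6 = -39;  -116 − 39 = -155

-155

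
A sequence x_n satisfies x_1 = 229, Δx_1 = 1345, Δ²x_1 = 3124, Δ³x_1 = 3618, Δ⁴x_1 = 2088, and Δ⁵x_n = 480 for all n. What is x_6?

Build the table forward from the leading diagonal:
Δ⁵: 480, 480, 480, 480, 480, 480
Δ⁴: 2088, 2568, 3048, 3528, 4008, 4488
Δ³: 3618, 5706, 8274, 11322, 14850, 18858
Δ²: 3124, 6742, 12448, 20722, 32044, 46894
Δ: 1345, 4469, 11211, 23659, 44381, 76425
x: 229, 1574, 6043, 17254, 40913, 85294

85294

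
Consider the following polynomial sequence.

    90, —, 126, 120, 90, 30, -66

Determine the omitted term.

114

Using the last 5 terms:
D1: -6  -30  -60  -96
D2: -24  -30  -36
D3: -6  -6
Constant third difference = -6.
Extend backward: -24 + 6 = -18;  -6 + 18 = 12;  126 − 12 = 114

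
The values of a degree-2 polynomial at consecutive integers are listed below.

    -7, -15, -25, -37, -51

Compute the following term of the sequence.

-67

First differences: -8, -10, -12, -14
Second differences: -2, -2, -2
The second differences are constant (-2).
-14 − 2 = -16;  -51 − 16 = -67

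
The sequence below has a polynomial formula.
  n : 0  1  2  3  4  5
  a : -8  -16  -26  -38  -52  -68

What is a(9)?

-152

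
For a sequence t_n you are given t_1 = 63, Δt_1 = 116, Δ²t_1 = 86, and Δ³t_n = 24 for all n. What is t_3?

381

Build the table forward from the leading diagonal:
Third differences: 24, 24, 24
Second differences: 86, 110, 134
First differences: 116, 202, 312
t: 63, 179, 381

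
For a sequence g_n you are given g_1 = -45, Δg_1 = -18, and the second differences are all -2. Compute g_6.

Build the table forward from the leading diagonal:
Δ²: -2  -2  -2  -2  -2  -2
Δ: -18  -20  -22  -24  -26  -28
g: -45  -63  -83  -105  -129  -155

-155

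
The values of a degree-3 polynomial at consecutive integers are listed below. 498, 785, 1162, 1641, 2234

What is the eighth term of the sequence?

4817

287  377  479  593
90  102  114
12  12
Constant third difference = 12, so extend:
114 + 12 = 126;  593 + 126 = 719;  2234 + 719 = 2953
126 + 12 = 138;  719 + 138 = 857;  2953 + 857 = 3810
138 + 12 = 150;  857 + 150 = 1007;  3810 + 1007 = 4817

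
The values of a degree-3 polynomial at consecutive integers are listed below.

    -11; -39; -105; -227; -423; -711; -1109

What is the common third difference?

D1: -28, -66, -122, -196, -288, -398
D2: -38, -56, -74, -92, -110
D3: -18, -18, -18, -18

-18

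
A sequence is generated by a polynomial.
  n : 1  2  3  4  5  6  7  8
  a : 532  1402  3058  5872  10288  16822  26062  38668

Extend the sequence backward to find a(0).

148

870  1656  2814  4416  6534  9240  12606
786  1158  1602  2118  2706  3366
372  444  516  588  660
72  72  72  72
The fourth differences are constant at 72.
Work back: 372 − 72 = 300;  786 − 300 = 486;  870 − 486 = 384;  532 − 384 = 148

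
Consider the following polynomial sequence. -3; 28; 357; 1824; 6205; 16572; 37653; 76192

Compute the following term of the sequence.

31  329  1467  4381  10367  21081  38539
298  1138  2914  5986  10714  17458
840  1776  3072  4728  6744
936  1296  1656  2016
360  360  360
The fifth differences are constant (360).
2016 + 360 = 2376;  6744 + 2376 = 9120;  17458 + 9120 = 26578;  38539 + 26578 = 65117;  76192 + 65117 = 141309

141309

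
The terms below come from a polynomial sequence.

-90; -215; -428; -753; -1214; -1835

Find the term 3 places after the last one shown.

-4898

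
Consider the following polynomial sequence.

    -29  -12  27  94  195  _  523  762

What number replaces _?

336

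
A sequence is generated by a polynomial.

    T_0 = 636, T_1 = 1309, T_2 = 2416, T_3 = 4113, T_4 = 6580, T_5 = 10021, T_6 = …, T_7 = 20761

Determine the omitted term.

14664

Using the first 6 terms:
673  1107  1697  2467  3441
434  590  770  974
156  180  204
24  24
Constant fourth difference = 24.
Extend forward: 204 + 24 = 228;  974 + 228 = 1202;  3441 + 1202 = 4643;  10021 + 4643 = 14664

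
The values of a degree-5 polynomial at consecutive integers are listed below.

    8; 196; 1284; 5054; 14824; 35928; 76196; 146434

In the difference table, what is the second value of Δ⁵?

First differences: 188, 1088, 3770, 9770, 21104, 40268, 70238
Second differences: 900, 2682, 6000, 11334, 19164, 29970
Third differences: 1782, 3318, 5334, 7830, 10806
Fourth differences: 1536, 2016, 2496, 2976
Fifth differences: 480, 480, 480

480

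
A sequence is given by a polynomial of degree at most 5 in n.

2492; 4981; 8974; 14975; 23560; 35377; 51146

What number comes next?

71659

Δ: 2489 , 3993 , 6001 , 8585 , 11817 , 15769
Δ²: 1504 , 2008 , 2584 , 3232 , 3952
Δ³: 504 , 576 , 648 , 720
Δ⁴: 72 , 72 , 72
The fourth differences are constant (72).
720 + 72 = 792;  3952 + 792 = 4744;  15769 + 4744 = 20513;  51146 + 20513 = 71659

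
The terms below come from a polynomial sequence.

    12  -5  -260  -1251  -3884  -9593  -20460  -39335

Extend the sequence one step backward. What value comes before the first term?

Δ: -17, -255, -991, -2633, -5709, -10867, -18875
Δ²: -238, -736, -1642, -3076, -5158, -8008
Δ³: -498, -906, -1434, -2082, -2850
Δ⁴: -408, -528, -648, -768
Δ⁵: -120, -120, -120
The fifth differences are constant at -120.
Work back: -408 + 120 = -288;  -498 + 288 = -210;  -238 + 210 = -28;  -17 + 28 = 11;  12 − 11 = 1

1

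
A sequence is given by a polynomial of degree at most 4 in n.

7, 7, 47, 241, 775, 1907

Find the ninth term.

First differences: 0, 40, 194, 534, 1132
Second differences: 40, 154, 340, 598
Third differences: 114, 186, 258
Fourth differences: 72, 72
Constant fourth difference = 72, so extend:
258 + 72 = 330;  598 + 330 = 928;  1132 + 928 = 2060;  1907 + 2060 = 3967
330 + 72 = 402;  928 + 402 = 1330;  2060 + 1330 = 3390;  3967 + 3390 = 7357
402 + 72 = 474;  1330 + 474 = 1804;  3390 + 1804 = 5194;  7357 + 5194 = 12551

12551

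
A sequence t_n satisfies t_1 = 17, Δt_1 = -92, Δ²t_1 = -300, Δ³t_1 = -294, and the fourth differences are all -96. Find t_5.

Build the table forward from the leading diagonal:
D4: -96  -96  -96  -96  -96
D3: -294  -390  -486  -582  -678
D2: -300  -594  -984  -1470  -2052
D1: -92  -392  -986  -1970  -3440
t: 17  -75  -467  -1453  -3423

-3423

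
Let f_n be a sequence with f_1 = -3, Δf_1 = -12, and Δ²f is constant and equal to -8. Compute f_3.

Build the table forward from the leading diagonal:
Second differences: -8, -8, -8
First differences: -12, -20, -28
f: -3, -15, -35

-35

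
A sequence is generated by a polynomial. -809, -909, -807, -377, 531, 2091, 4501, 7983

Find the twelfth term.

First differences: -100 , 102 , 430 , 908 , 1560 , 2410 , 3482
Second differences: 202 , 328 , 478 , 652 , 850 , 1072
Third differences: 126 , 150 , 174 , 198 , 222
Fourth differences: 24 , 24 , 24 , 24
The fourth differences are constant (24).
222 + 24 = 246;  1072 + 246 = 1318;  3482 + 1318 = 4800;  7983 + 4800 = 12783
246 + 24 = 270;  1318 + 270 = 1588;  4800 + 1588 = 6388;  12783 + 6388 = 19171
270 + 24 = 294;  1588 + 294 = 1882;  6388 + 1882 = 8270;  19171 + 8270 = 27441
294 + 24 = 318;  1882 + 318 = 2200;  8270 + 2200 = 10470;  27441 + 10470 = 37911

37911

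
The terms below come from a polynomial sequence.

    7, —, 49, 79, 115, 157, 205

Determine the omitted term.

Using the last 5 terms:
First differences: 30  36  42  48
Second differences: 6  6  6
Constant second difference = 6.
Extend backward: 30 − 6 = 24;  49 − 24 = 25

25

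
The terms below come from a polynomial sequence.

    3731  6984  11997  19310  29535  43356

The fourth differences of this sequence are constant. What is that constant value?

Δ: 3253, 5013, 7313, 10225, 13821
Δ²: 1760, 2300, 2912, 3596
Δ³: 540, 612, 684
Δ⁴: 72, 72

72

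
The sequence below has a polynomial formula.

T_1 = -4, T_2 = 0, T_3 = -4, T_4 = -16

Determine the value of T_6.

-64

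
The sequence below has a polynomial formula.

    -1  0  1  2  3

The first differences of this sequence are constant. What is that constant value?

1

Δ: 1, 1, 1, 1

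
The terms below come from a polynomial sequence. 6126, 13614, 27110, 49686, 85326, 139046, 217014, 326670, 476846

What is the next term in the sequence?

7488, 13496, 22576, 35640, 53720, 77968, 109656, 150176
6008, 9080, 13064, 18080, 24248, 31688, 40520
3072, 3984, 5016, 6168, 7440, 8832
912, 1032, 1152, 1272, 1392
120, 120, 120, 120
The fifth differences are constant (120).
1392 + 120 = 1512;  8832 + 1512 = 10344;  40520 + 10344 = 50864;  150176 + 50864 = 201040;  476846 + 201040 = 677886

677886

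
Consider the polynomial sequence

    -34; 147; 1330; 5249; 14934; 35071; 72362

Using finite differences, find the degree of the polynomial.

Δ: 181, 1183, 3919, 9685, 20137, 37291
Δ²: 1002, 2736, 5766, 10452, 17154
Δ³: 1734, 3030, 4686, 6702
Δ⁴: 1296, 1656, 2016
Δ⁵: 360, 360
The fifth differences are constant, so the polynomial has degree 5.

5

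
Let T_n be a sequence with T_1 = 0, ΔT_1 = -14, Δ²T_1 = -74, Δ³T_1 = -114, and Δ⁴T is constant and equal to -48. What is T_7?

Build the table forward from the leading diagonal:
Δ⁴: -48, -48, -48, -48, -48, -48, -48
Δ³: -114, -162, -210, -258, -306, -354, -402
Δ²: -74, -188, -350, -560, -818, -1124, -1478
Δ: -14, -88, -276, -626, -1186, -2004, -3128
T: 0, -14, -102, -378, -1004, -2190, -4194

-4194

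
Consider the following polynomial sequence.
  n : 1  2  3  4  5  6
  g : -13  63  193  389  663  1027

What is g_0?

-47

First differences: 76  130  196  274  364
Second differences: 54  66  78  90
Third differences: 12  12  12
The third differences are constant at 12.
Work back: 54 − 12 = 42;  76 − 42 = 34;  -13 − 34 = -47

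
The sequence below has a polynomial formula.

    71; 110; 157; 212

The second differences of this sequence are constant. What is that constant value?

D1: 39, 47, 55
D2: 8, 8

8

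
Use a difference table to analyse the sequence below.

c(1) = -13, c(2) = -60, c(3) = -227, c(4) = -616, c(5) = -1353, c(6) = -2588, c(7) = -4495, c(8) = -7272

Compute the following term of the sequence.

D1: -47, -167, -389, -737, -1235, -1907, -2777
D2: -120, -222, -348, -498, -672, -870
D3: -102, -126, -150, -174, -198
D4: -24, -24, -24, -24
Fourth differences constant at -24.
-198 − 24 = -222;  -870 − 222 = -1092;  -2777 − 1092 = -3869;  -7272 − 3869 = -11141

-11141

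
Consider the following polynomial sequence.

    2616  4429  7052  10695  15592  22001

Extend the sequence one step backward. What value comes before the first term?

1813  2623  3643  4897  6409
810  1020  1254  1512
210  234  258
24  24
The fourth differences are constant at 24.
Work back: 210 − 24 = 186;  810 − 186 = 624;  1813 − 624 = 1189;  2616 − 1189 = 1427

1427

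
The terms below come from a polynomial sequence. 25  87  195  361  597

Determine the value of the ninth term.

2481

Δ: 62 , 108 , 166 , 236
Δ²: 46 , 58 , 70
Δ³: 12 , 12
Constant third difference = 12, so extend:
70 + 12 = 82;  236 + 82 = 318;  597 + 318 = 915
82 + 12 = 94;  318 + 94 = 412;  915 + 412 = 1327
94 + 12 = 106;  412 + 106 = 518;  1327 + 518 = 1845
106 + 12 = 118;  518 + 118 = 636;  1845 + 636 = 2481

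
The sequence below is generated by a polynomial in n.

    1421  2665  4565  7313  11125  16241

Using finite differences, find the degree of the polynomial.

4

1244, 1900, 2748, 3812, 5116
656, 848, 1064, 1304
192, 216, 240
24, 24
The fourth differences are constant, so the polynomial has degree 4.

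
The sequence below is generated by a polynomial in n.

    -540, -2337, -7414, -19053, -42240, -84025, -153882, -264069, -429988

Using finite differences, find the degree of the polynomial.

5

Δ: -1797, -5077, -11639, -23187, -41785, -69857, -110187, -165919
Δ²: -3280, -6562, -11548, -18598, -28072, -40330, -55732
Δ³: -3282, -4986, -7050, -9474, -12258, -15402
Δ⁴: -1704, -2064, -2424, -2784, -3144
Δ⁵: -360, -360, -360, -360
The fifth differences are constant, so the polynomial has degree 5.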